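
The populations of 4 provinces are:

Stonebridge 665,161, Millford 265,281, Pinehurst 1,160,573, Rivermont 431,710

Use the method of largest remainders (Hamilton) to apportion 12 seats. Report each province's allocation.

Stonebridge: 3, Millford: 1, Pinehurst: 6, Rivermont: 2

Standard divisor: 2522725 ÷ 12 ≈ 210227.083.
Standard quotas: Stonebridge 3.1640, Millford 1.2619, Pinehurst 5.5206, Rivermont 2.0535.
Lower quotas: Stonebridge 3, Millford 1, Pinehurst 5, Rivermont 2 (sum 11, leaving 1 seat).
Remainders in descending order: Pinehurst 0.5206, Millford 0.2619, Stonebridge 0.1640, Rivermont 0.0535.
The surplus seat goes to Pinehurst.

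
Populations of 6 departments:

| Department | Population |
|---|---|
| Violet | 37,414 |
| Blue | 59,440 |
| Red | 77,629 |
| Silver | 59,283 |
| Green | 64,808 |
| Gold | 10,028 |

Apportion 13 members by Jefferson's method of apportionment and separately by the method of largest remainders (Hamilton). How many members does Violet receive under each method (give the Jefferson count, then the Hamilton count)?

1 and 2

Jefferson: Violet 1, Blue 3, Red 3, Silver 3, Green 3, Gold 0.
Hamilton: Violet 2, Blue 3, Red 3, Silver 2, Green 3, Gold 0.
Violet gets 1 under Jefferson and 2 under Hamilton.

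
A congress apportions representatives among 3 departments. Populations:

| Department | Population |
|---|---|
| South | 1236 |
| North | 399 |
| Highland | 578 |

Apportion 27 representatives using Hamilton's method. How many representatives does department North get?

5

Total 2213; standard divisor 2213/27 ≈ 81.963.
Standard quotas: South 15.080, North 4.868, Highland 7.052.
Lower quotas: South 15, North 4, Highland 7 (sum 26, leaving 1 seat).
Remainders in descending order: North 0.868, South 0.080, Highland 0.052.
The surplus seat goes to North.
North receives 5.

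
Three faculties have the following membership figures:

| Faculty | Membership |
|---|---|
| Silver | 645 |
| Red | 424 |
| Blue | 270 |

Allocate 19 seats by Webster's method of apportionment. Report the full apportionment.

Standard divisor 1339/19 ≈ 70.474; standard quotas: Silver 9.152, Red 6.016, Blue 3.831.
Rounding to the nearest integer gives Silver 9, Red 6, Blue 4 — total 19, matching the house size, so no adjustment is needed.

Silver 9, Red 6, Blue 4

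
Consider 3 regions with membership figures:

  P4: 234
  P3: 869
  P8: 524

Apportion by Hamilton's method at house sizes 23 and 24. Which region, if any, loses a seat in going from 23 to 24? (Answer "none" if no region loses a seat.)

none

At 23 seats: P4 3, P3 12, P8 8.
At 24 seats: P4 3, P3 13, P8 8.
No region's allocation decreased.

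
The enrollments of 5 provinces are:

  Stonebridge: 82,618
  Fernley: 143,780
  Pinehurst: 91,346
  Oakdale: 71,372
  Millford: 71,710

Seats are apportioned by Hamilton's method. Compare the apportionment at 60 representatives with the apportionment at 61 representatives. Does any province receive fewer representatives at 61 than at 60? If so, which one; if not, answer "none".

At 60 seats: Stonebridge 11, Fernley 19, Pinehurst 12, Oakdale 9, Millford 9.
At 61 seats: Stonebridge 11, Fernley 19, Pinehurst 12, Oakdale 9, Millford 10.
No province's allocation decreased.

none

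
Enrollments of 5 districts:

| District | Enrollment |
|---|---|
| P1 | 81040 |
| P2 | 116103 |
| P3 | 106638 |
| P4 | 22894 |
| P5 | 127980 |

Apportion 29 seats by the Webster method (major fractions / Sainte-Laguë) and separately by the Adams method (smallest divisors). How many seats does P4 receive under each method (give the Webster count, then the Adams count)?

Webster: P1 5, P2 8, P3 7, P4 1, P5 8.
Adams: P1 5, P2 7, P3 7, P4 2, P5 8.
P4 gets 1 under Webster and 2 under Adams.

1 and 2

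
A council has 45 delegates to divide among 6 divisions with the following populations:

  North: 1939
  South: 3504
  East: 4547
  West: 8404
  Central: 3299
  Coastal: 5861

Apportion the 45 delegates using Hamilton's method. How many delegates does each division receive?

Total 27554; standard divisor 27554/45 ≈ 612.311.
Standard quotas: North 3.1667, South 5.7226, East 7.4260, West 13.7250, Central 5.3878, Coastal 9.5719.
Lower quotas: North 3, South 5, East 7, West 13, Central 5, Coastal 9 (sum 42, leaving 3 seats).
Remainders in descending order: West 0.7250, South 0.7226, Coastal 0.5719, East 0.4260, Central 0.3878, North 0.1667.
Largest remainders: West, South, Coastal receive the extra seats.

North 3; South 6; East 7; West 14; Central 5; Coastal 10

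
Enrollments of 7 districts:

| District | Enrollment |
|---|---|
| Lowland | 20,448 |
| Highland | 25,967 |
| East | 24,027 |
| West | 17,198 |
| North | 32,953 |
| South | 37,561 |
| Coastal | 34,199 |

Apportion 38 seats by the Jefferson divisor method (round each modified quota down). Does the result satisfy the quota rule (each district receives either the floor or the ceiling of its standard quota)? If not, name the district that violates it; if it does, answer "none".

none

Standard quotas: Lowland 4.040, Highland 5.130, East 4.747, West 3.398, North 6.510, South 7.420, Coastal 6.756.
Jefferson allocation: Lowland 4, Highland 5, East 5, West 3, North 7, South 7, Coastal 7.
Every allocation lies between the lower and upper quota.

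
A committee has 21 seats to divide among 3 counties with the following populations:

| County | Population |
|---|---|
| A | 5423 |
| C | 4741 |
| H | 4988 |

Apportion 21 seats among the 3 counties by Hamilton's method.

A=7, C=7, H=7

The standard divisor is 15152/21 ≈ 721.524.
Standard quotas: A 7.5160, C 6.5708, H 6.9131.
Lower quotas: A 7, C 6, H 6 (sum 19, leaving 2 seats).
Remainders in descending order: H 0.9131, C 0.5708, A 0.5160.
The surplus seats go to H, C.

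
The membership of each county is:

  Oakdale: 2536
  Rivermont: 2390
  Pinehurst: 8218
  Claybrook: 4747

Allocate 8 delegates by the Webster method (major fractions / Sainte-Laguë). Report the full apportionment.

Oakdale: 1, Rivermont: 1, Pinehurst: 4, Claybrook: 2

Standard divisor 17891/8 ≈ 2236.375; standard quotas: Oakdale 1.134, Rivermont 1.069, Pinehurst 3.675, Claybrook 2.123.
Rounding to the nearest integer gives Oakdale 1, Rivermont 1, Pinehurst 4, Claybrook 2 — total 8, matching the house size, so no adjustment is needed.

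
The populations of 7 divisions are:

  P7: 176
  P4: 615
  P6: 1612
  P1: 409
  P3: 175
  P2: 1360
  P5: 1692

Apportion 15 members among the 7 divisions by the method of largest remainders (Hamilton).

P7 1, P4 2, P6 4, P1 1, P3 0, P2 3, P5 4

Total 6039; standard divisor 6039/15 ≈ 402.6.
Standard quotas: P7 0.437, P4 1.528, P6 4.004, P1 1.016, P3 0.435, P2 3.378, P5 4.203.
Lower quotas: P7 0, P4 1, P6 4, P1 1, P3 0, P2 3, P5 4 (sum 13, leaving 2 seats).
Remainders in descending order: P4 0.528, P7 0.437, P3 0.435, P2 0.378, P5 0.203, P1 0.016, P6 0.004.
The surplus seats go to P4, P7.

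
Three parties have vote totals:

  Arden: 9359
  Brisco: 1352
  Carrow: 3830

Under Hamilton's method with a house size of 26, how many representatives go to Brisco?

2

Total 14541; standard divisor 14541/26 ≈ 559.269.
Standard quotas: Arden 16.7343, Brisco 2.4174, Carrow 6.8482.
Lower quotas: Arden 16, Brisco 2, Carrow 6 (sum 24, leaving 2 seats).
Remainders in descending order: Carrow 0.8482, Arden 0.7343, Brisco 0.4174.
Largest remainders: Carrow, Arden receive the extra seats.
Brisco receives 2.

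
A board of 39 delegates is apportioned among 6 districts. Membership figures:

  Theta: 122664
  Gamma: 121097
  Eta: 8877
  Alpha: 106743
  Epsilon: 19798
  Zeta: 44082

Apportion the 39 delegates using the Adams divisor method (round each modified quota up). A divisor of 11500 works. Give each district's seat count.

Theta 11, Gamma 11, Eta 1, Alpha 10, Epsilon 2, Zeta 4

With modified divisor 11500: modified quotas Theta 10.666, Gamma 10.530, Eta 0.772, Alpha 9.282, Epsilon 1.722, Zeta 3.833.
Rounding up: Theta 11, Gamma 11, Eta 1, Alpha 10, Epsilon 2, Zeta 4 (total 39).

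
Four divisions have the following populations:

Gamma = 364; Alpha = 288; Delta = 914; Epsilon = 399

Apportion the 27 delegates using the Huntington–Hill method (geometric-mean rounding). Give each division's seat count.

Gamma: 5; Alpha: 4; Delta: 13; Epsilon: 5

With divisor 73: modified quotas Gamma 4.986, Alpha 3.945, Delta 12.521, Epsilon 5.466.
Geometric-mean thresholds: Gamma √(4·5)=4.472, Alpha √(3·4)=3.464, Delta √(12·13)=12.490, Epsilon √(5·6)=5.477.
Each quota rounded against its threshold gives Gamma 5, Alpha 4, Delta 13, Epsilon 5 (total 27).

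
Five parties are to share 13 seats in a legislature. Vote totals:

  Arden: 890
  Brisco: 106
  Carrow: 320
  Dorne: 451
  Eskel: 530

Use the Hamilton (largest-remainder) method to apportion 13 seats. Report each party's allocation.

The standard divisor is 2297/13 ≈ 176.692.
Standard quotas: Arden 5.037, Brisco 0.600, Carrow 1.811, Dorne 2.552, Eskel 3.000.
Lower quotas: Arden 5, Brisco 0, Carrow 1, Dorne 2, Eskel 2 (sum 10, leaving 3 seats).
Remainders in descending order: Eskel 1.000, Carrow 0.811, Brisco 0.600, Dorne 0.552, Arden 0.037.
The surplus seats go to Eskel, Carrow, Brisco.

Arden 5; Brisco 1; Carrow 2; Dorne 2; Eskel 3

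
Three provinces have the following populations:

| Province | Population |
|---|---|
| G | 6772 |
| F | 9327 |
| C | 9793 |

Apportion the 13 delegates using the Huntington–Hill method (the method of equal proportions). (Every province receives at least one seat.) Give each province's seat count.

With divisor 2020: modified quotas G 3.352, F 4.617, C 4.848.
Geometric-mean thresholds: G √(3·4)=3.464, F √(4·5)=4.472, C √(4·5)=4.472.
Each quota rounded against its threshold gives G 3, F 5, C 5 (total 13).

G: 3, F: 5, C: 5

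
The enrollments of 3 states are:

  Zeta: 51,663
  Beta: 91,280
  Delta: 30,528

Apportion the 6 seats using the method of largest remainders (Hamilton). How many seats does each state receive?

Standard divisor: 173471 ÷ 6 ≈ 28911.833.
Standard quotas: Zeta 1.7869, Beta 3.1572, Delta 1.0559.
Lower quotas: Zeta 1, Beta 3, Delta 1 (sum 5, leaving 1 seat).
Remainders in descending order: Zeta 0.7869, Beta 0.1572, Delta 0.0559.
Largest remainder: Zeta receives the extra seat.

Zeta 2; Beta 3; Delta 1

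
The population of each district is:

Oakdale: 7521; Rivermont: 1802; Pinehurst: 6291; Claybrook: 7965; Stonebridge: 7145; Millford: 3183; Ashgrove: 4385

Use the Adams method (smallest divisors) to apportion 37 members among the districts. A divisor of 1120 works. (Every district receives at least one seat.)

With modified divisor 1120: modified quotas Oakdale 6.715, Rivermont 1.609, Pinehurst 5.617, Claybrook 7.112, Stonebridge 6.379, Millford 2.842, Ashgrove 3.915.
Rounding up: Oakdale 7, Rivermont 2, Pinehurst 6, Claybrook 8, Stonebridge 7, Millford 3, Ashgrove 4 (total 37).

Oakdale=7, Rivermont=2, Pinehurst=6, Claybrook=8, Stonebridge=7, Millford=3, Ashgrove=4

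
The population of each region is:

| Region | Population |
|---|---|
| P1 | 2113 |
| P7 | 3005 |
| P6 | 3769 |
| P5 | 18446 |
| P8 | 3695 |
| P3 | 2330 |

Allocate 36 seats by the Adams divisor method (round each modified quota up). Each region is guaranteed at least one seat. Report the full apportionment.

Standard divisor 33358/36 ≈ 926.611; standard quotas: P1 2.280, P7 3.243, P6 4.068, P5 19.907, P8 3.988, P3 2.515.
Rounding up gives 3, 4, 5, 20, 4, 3 = 39 seats, so the divisor must be adjusted.
With modified divisor 1010: modified quotas P1 2.092, P7 2.975, P6 3.732, P5 18.263, P8 3.658, P3 2.307.
Rounding up: P1 3, P7 3, P6 4, P5 19, P8 4, P3 3 (total 36).

P1: 3, P7: 3, P6: 4, P5: 19, P8: 4, P3: 3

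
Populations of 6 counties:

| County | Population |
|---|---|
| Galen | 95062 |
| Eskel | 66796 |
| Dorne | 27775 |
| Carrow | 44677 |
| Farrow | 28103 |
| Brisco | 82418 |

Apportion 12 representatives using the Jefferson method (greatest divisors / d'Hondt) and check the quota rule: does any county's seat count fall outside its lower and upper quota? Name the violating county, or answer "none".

Standard quotas: Galen 3.308, Eskel 2.324, Dorne 0.967, Carrow 1.555, Farrow 0.978, Brisco 2.868.
Jefferson allocation: Galen 4, Eskel 2, Dorne 1, Carrow 1, Farrow 1, Brisco 3.
Every allocation lies between the lower and upper quota.

none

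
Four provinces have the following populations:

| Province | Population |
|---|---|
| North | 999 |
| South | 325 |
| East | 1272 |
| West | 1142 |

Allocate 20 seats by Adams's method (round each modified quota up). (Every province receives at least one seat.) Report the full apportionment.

Standard divisor 3738/20 ≈ 186.9; standard quotas: North 5.345, South 1.739, East 6.806, West 6.110.
Rounding up gives 6, 2, 7, 7 = 22 seats, so the divisor must be adjusted.
With modified divisor 210: modified quotas North 4.757, South 1.548, East 6.057, West 5.438.
Rounding up: North 5, South 2, East 7, West 6 (total 20).

North 5, South 2, East 7, West 6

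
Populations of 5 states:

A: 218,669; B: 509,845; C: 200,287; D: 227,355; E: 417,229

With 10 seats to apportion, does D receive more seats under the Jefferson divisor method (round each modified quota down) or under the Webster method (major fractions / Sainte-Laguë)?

Webster

Jefferson: A 1, B 4, C 1, D 1, E 3.
Webster: A 1, B 3, C 1, D 2, E 3.
D gets 1 under Jefferson and 2 under Webster.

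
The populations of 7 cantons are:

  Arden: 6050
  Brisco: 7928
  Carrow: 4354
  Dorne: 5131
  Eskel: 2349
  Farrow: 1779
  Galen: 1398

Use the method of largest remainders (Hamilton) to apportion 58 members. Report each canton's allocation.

Standard divisor: 28989 ÷ 58 ≈ 499.81.
Standard quotas: Arden 12.1046, Brisco 15.8620, Carrow 8.7113, Dorne 10.2659, Eskel 4.6998, Farrow 3.5594, Galen 2.7971.
Lower quotas: Arden 12, Brisco 15, Carrow 8, Dorne 10, Eskel 4, Farrow 3, Galen 2 (sum 54, leaving 4 seats).
Remainders in descending order: Brisco 0.8620, Galen 0.7971, Carrow 0.7113, Eskel 0.6998, Farrow 0.5594, Dorne 0.2659, Arden 0.1046.
The surplus seats go to Brisco, Galen, Carrow, Eskel.

Arden: 12; Brisco: 16; Carrow: 9; Dorne: 10; Eskel: 5; Farrow: 3; Galen: 3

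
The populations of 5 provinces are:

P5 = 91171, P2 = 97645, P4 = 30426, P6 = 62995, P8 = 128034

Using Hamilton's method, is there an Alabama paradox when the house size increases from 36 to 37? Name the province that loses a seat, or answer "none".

At 36 seats: P5 8, P2 9, P4 3, P6 5, P8 11.
At 37 seats: P5 8, P2 9, P4 3, P6 6, P8 11.
No province's allocation decreased.

none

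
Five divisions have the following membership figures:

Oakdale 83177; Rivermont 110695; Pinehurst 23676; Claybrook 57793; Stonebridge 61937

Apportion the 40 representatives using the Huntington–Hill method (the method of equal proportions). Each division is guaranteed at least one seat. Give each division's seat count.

With divisor 8522: modified quotas Oakdale 9.760, Rivermont 12.989, Pinehurst 2.778, Claybrook 6.782, Stonebridge 7.268.
Geometric-mean thresholds: Oakdale √(9·10)=9.487, Rivermont √(12·13)=12.490, Pinehurst √(2·3)=2.449, Claybrook √(6·7)=6.481, Stonebridge √(7·8)=7.483.
Each quota rounded against its threshold gives Oakdale 10, Rivermont 13, Pinehurst 3, Claybrook 7, Stonebridge 7 (total 40).

Oakdale 10; Rivermont 13; Pinehurst 3; Claybrook 7; Stonebridge 7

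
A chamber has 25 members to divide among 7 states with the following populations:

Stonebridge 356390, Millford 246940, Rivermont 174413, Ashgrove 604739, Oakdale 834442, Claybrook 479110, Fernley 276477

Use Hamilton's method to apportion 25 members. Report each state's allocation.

Stonebridge 3, Millford 2, Rivermont 2, Ashgrove 5, Oakdale 7, Claybrook 4, Fernley 2

The standard divisor is 2972511/25 ≈ 118900.44.
Standard quotas: Stonebridge 2.9974, Millford 2.0769, Rivermont 1.4669, Ashgrove 5.0861, Oakdale 7.0180, Claybrook 4.0295, Fernley 2.3253.
Lower quotas: Stonebridge 2, Millford 2, Rivermont 1, Ashgrove 5, Oakdale 7, Claybrook 4, Fernley 2 (sum 23, leaving 2 seats).
Remainders in descending order: Stonebridge 0.9974, Rivermont 0.4669, Fernley 0.3253, Ashgrove 0.0861, Millford 0.0769, Claybrook 0.0295, Oakdale 0.0180.
Largest remainders: Stonebridge, Rivermont receive the extra seats.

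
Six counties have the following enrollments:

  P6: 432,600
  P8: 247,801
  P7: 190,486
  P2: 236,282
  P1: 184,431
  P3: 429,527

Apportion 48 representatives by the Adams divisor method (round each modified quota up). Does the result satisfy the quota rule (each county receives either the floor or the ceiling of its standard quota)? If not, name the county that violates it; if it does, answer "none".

none

Standard quotas: P6 12.065, P8 6.911, P7 5.312, P2 6.590, P1 5.144, P3 11.979.
Adams allocation: P6 12, P8 7, P7 5, P2 7, P1 5, P3 12.
Every allocation lies between the lower and upper quota.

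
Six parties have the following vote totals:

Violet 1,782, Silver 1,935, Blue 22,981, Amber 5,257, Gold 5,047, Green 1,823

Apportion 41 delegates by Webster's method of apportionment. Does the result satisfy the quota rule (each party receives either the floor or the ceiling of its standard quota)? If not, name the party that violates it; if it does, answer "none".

Standard quotas: Violet 1.882, Silver 2.043, Blue 24.268, Amber 5.552, Gold 5.330, Green 1.925.
Webster allocation: Violet 2, Silver 2, Blue 24, Amber 6, Gold 5, Green 2.
Every allocation lies between the lower and upper quota.

none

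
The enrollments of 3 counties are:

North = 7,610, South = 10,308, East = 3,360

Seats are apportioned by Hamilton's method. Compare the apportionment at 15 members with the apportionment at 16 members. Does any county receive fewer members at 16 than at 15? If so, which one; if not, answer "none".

At 15 seats: North 5, South 7, East 3.
At 16 seats: North 6, South 8, East 2.
East drops from 3 to 2.

East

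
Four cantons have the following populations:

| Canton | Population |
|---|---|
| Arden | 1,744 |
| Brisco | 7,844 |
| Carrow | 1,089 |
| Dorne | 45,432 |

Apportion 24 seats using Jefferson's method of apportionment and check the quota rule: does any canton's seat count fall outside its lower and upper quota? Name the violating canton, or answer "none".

Dorne

Standard quotas: Arden 0.746, Brisco 3.355, Carrow 0.466, Dorne 19.433.
Jefferson allocation: Arden 0, Brisco 3, Carrow 0, Dorne 21.
Dorne has quota 19.433 (lower 19, upper 20) but receives 21 — outside the quota interval.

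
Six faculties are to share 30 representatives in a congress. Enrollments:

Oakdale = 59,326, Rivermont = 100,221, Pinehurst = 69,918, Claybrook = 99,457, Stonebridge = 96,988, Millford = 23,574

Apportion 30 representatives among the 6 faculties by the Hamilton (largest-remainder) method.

The standard divisor is 449484/30 ≈ 14982.8.
Standard quotas: Oakdale 3.9596, Rivermont 6.6891, Pinehurst 4.6666, Claybrook 6.6381, Stonebridge 6.4733, Millford 1.5734.
Lower quotas: Oakdale 3, Rivermont 6, Pinehurst 4, Claybrook 6, Stonebridge 6, Millford 1 (sum 26, leaving 4 seats).
Remainders in descending order: Oakdale 0.9596, Rivermont 0.6891, Pinehurst 0.6666, Claybrook 0.6381, Millford 0.5734, Stonebridge 0.4733.
The surplus seats go to Oakdale, Rivermont, Pinehurst, Claybrook.

Oakdale: 4; Rivermont: 7; Pinehurst: 5; Claybrook: 7; Stonebridge: 6; Millford: 1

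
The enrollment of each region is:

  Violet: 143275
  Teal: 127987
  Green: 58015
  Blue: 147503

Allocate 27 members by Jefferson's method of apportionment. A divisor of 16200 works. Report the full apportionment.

Violet 8; Teal 7; Green 3; Blue 9

With modified divisor 16200: modified quotas Violet 8.844, Teal 7.900, Green 3.581, Blue 9.105.
Rounding down: Violet 8, Teal 7, Green 3, Blue 9 (total 27).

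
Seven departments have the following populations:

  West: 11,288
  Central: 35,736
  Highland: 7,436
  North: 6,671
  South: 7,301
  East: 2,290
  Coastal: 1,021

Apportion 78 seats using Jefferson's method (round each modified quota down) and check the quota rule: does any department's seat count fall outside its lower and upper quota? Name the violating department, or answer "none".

Standard quotas: West 12.272, Central 38.853, Highland 8.085, North 7.253, South 7.938, East 2.490, Coastal 1.110.
Jefferson allocation: West 12, Central 40, Highland 8, North 7, South 8, East 2, Coastal 1.
Central has quota 38.853 (lower 38, upper 39) but receives 40 — outside the quota interval.

Central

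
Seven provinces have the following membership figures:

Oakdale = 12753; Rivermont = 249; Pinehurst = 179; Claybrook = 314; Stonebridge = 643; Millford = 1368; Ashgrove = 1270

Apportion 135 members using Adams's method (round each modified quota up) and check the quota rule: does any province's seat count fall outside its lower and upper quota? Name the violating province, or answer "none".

Standard quotas: Oakdale 102.626, Rivermont 2.004, Pinehurst 1.440, Claybrook 2.527, Stonebridge 5.174, Millford 11.009, Ashgrove 10.220.
Adams allocation: Oakdale 101, Rivermont 2, Pinehurst 2, Claybrook 3, Stonebridge 6, Millford 11, Ashgrove 10.
Oakdale has quota 102.626 (lower 102, upper 103) but receives 101 — outside the quota interval.

Oakdale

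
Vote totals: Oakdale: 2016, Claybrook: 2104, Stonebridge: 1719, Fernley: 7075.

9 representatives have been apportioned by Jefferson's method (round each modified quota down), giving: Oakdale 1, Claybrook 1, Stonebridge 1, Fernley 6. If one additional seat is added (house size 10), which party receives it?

Priority for the next seat is population ÷ (current seats + 1).
Priorities: Oakdale 1008.000, Claybrook 1052.000, Stonebridge 859.500, Fernley 1010.714.
Highest priority: Claybrook.

Claybrook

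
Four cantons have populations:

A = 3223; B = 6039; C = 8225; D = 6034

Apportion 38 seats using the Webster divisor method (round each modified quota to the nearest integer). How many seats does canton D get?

Standard divisor 23521/38 ≈ 618.974; standard quotas: A 5.207, B 9.756, C 13.288, D 9.748.
Rounding to the nearest integer gives A 5, B 10, C 13, D 10 — total 38, matching the house size, so no adjustment is needed.
D receives 10.

10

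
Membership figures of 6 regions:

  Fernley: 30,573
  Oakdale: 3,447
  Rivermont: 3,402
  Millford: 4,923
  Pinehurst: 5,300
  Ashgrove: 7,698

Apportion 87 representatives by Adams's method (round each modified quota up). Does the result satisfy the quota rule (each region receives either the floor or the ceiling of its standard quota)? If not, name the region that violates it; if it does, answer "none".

Fernley

Standard quotas: Fernley 48.061, Oakdale 5.419, Rivermont 5.348, Millford 7.739, Pinehurst 8.332, Ashgrove 12.101.
Adams allocation: Fernley 47, Oakdale 6, Rivermont 6, Millford 8, Pinehurst 8, Ashgrove 12.
Fernley has quota 48.061 (lower 48, upper 49) but receives 47 — outside the quota interval.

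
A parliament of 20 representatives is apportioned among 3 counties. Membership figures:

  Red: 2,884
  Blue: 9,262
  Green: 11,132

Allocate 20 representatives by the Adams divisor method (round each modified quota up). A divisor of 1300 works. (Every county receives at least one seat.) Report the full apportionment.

With modified divisor 1300: modified quotas Red 2.218, Blue 7.125, Green 8.563.
Rounding up: Red 3, Blue 8, Green 9 (total 20).

Red: 3; Blue: 8; Green: 9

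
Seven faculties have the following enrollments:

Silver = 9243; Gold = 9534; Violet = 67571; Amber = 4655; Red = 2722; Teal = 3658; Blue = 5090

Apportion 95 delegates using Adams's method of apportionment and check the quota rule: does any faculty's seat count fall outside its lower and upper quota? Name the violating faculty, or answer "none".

Standard quotas: Silver 8.569, Gold 8.839, Violet 62.643, Amber 4.316, Red 2.523, Teal 3.391, Blue 4.719.
Adams allocation: Silver 9, Gold 9, Violet 60, Amber 5, Red 3, Teal 4, Blue 5.
Violet has quota 62.643 (lower 62, upper 63) but receives 60 — outside the quota interval.

Violet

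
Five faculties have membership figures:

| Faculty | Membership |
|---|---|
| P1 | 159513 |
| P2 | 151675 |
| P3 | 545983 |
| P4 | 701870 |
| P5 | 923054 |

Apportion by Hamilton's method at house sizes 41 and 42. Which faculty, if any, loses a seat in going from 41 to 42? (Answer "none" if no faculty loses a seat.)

none

At 41 seats: P1 3, P2 2, P3 9, P4 12, P5 15.
At 42 seats: P1 3, P2 2, P3 9, P4 12, P5 16.
No faculty's allocation decreased.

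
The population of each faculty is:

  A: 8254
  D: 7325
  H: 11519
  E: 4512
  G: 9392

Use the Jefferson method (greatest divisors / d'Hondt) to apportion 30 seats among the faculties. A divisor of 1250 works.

A 6; D 5; H 9; E 3; G 7

With modified divisor 1250: modified quotas A 6.603, D 5.860, H 9.215, E 3.610, G 7.514.
Rounding down: A 6, D 5, H 9, E 3, G 7 (total 30).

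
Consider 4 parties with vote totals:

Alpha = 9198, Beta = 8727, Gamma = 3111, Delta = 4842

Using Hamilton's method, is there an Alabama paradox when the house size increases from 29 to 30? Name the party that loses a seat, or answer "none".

At 29 seats: Alpha 10, Beta 10, Gamma 4, Delta 5.
At 30 seats: Alpha 11, Beta 10, Gamma 3, Delta 6.
Gamma drops from 4 to 3.

Gamma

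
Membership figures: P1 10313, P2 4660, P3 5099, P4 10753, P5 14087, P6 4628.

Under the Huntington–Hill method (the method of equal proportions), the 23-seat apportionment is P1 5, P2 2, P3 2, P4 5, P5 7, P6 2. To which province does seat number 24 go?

Priority for the next seat is population ÷ (√(s·(s+1))).
Priorities: P1 1882.888, P2 1902.437, P3 2081.658, P4 1963.220, P5 1882.455, P6 1889.373.
Highest priority: P3.

P3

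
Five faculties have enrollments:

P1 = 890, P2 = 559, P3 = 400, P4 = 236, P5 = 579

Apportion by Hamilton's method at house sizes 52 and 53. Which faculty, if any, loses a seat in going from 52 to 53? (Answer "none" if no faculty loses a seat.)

none

At 52 seats: P1 17, P2 11, P3 8, P4 5, P5 11.
At 53 seats: P1 18, P2 11, P3 8, P4 5, P5 11.
No faculty's allocation decreased.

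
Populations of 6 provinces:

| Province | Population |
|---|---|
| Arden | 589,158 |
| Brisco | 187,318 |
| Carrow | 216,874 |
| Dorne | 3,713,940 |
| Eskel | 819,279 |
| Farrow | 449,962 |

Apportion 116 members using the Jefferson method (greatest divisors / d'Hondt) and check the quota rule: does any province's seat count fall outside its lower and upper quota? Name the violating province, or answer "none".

Dorne

Standard quotas: Arden 11.435, Brisco 3.636, Carrow 4.209, Dorne 72.085, Eskel 15.902, Farrow 8.733.
Jefferson allocation: Arden 11, Brisco 3, Carrow 4, Dorne 74, Eskel 16, Farrow 8.
Dorne has quota 72.085 (lower 72, upper 73) but receives 74 — outside the quota interval.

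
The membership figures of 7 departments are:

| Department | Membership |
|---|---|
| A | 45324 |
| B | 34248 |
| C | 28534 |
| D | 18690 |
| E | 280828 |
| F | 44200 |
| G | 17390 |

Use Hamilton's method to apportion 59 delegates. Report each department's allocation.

The standard divisor is 469214/59 ≈ 7952.78.
Standard quotas: A 5.6991, B 4.3064, C 3.5879, D 2.3501, E 35.3119, F 5.5578, G 2.1867.
Lower quotas: A 5, B 4, C 3, D 2, E 35, F 5, G 2 (sum 56, leaving 3 seats).
Remainders in descending order: A 0.6991, C 0.5879, F 0.5578, D 0.3501, E 0.3119, B 0.3064, G 0.1867.
Largest remainders: A, C, F receive the extra seats.

A 6; B 4; C 4; D 2; E 35; F 6; G 2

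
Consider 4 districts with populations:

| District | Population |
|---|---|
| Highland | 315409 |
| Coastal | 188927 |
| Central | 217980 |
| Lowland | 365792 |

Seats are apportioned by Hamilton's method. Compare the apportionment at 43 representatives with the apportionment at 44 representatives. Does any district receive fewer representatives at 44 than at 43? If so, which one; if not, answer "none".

Coastal

At 43 seats: Highland 12, Coastal 8, Central 9, Lowland 14.
At 44 seats: Highland 13, Coastal 7, Central 9, Lowland 15.
Coastal drops from 8 to 7.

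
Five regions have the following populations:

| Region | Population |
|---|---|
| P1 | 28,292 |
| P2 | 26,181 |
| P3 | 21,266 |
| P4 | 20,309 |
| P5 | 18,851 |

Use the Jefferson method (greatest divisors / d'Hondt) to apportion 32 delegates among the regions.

Standard divisor 114899/32 ≈ 3590.594; standard quotas: P1 7.879, P2 7.292, P3 5.923, P4 5.656, P5 5.250.
Rounding down gives 7, 7, 5, 5, 5 = 29 seats, so the divisor must be adjusted.
With modified divisor 3300: modified quotas P1 8.573, P2 7.934, P3 6.444, P4 6.154, P5 5.712.
Rounding down: P1 8, P2 7, P3 6, P4 6, P5 5 (total 32).

P1: 8, P2: 7, P3: 6, P4: 6, P5: 5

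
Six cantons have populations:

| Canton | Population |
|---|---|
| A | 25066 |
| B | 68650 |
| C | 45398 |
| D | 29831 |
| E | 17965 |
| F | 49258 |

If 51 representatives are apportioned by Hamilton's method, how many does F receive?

11

Total 236168; standard divisor 236168/51 ≈ 4630.745.
Standard quotas: A 5.4130, B 14.8248, C 9.8036, D 6.4419, E 3.8795, F 10.6372.
Lower quotas: A 5, B 14, C 9, D 6, E 3, F 10 (sum 47, leaving 4 seats).
Remainders in descending order: E 0.8795, B 0.8248, C 0.8036, F 0.6372, D 0.4419, A 0.4130.
Largest remainders: E, B, C, F receive the extra seats.
F receives 11.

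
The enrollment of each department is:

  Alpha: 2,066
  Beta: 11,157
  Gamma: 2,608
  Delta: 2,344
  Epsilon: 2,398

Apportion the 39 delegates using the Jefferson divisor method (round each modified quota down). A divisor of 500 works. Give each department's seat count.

With modified divisor 500: modified quotas Alpha 4.132, Beta 22.314, Gamma 5.216, Delta 4.688, Epsilon 4.796.
Rounding down: Alpha 4, Beta 22, Gamma 5, Delta 4, Epsilon 4 (total 39).

Alpha 4, Beta 22, Gamma 5, Delta 4, Epsilon 4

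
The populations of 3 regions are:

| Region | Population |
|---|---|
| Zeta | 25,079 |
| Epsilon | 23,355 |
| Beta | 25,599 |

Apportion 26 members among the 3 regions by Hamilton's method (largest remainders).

Zeta 9, Epsilon 8, Beta 9

Standard divisor: 74033 ÷ 26 ≈ 2847.423.
Standard quotas: Zeta 8.8076, Epsilon 8.2022, Beta 8.9902.
Lower quotas: Zeta 8, Epsilon 8, Beta 8 (sum 24, leaving 2 seats).
Remainders in descending order: Beta 0.9902, Zeta 0.8076, Epsilon 0.2022.
The surplus seats go to Beta, Zeta.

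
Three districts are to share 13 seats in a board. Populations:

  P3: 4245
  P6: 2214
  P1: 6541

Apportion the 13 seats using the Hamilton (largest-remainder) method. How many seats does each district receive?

Standard divisor: 13000 ÷ 13 = 1000.
Standard quotas: P3 4.2450, P6 2.2140, P1 6.5410.
Lower quotas: P3 4, P6 2, P1 6 (sum 12, leaving 1 seat).
Remainders in descending order: P1 0.5410, P3 0.2450, P6 0.2140.
Largest remainder: P1 receives the extra seat.

P3: 4; P6: 2; P1: 7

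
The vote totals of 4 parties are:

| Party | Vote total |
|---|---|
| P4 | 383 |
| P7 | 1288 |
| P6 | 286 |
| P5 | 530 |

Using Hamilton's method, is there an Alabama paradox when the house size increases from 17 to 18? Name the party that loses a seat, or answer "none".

At 17 seats: P4 2, P7 9, P6 2, P5 4.
At 18 seats: P4 3, P7 9, P6 2, P5 4.
No party's allocation decreased.

none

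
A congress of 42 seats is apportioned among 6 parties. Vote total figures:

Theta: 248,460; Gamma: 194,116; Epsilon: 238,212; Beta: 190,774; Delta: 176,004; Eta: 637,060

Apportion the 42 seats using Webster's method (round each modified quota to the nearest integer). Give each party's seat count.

Theta=6; Gamma=5; Epsilon=6; Beta=5; Delta=4; Eta=16

Standard divisor 1684626/42 ≈ 40110.143; standard quotas: Theta 6.194, Gamma 4.840, Epsilon 5.939, Beta 4.756, Delta 4.388, Eta 15.883.
Rounding to the nearest integer gives Theta 6, Gamma 5, Epsilon 6, Beta 5, Delta 4, Eta 16 — total 42, matching the house size, so no adjustment is needed.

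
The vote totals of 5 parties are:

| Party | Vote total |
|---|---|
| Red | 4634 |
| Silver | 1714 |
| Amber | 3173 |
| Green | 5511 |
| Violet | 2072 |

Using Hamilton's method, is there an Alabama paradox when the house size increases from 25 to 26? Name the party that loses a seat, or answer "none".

none

At 25 seats: Red 7, Silver 2, Amber 5, Green 8, Violet 3.
At 26 seats: Red 7, Silver 3, Amber 5, Green 8, Violet 3.
No party's allocation decreased.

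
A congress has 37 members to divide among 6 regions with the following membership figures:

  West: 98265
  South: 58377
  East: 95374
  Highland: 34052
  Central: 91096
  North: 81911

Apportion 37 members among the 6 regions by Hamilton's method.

Total 459075; standard divisor 459075/37 ≈ 12407.432.
Standard quotas: West 7.9198, South 4.7050, East 7.6868, Highland 2.7445, Central 7.3421, North 6.6018.
Lower quotas: West 7, South 4, East 7, Highland 2, Central 7, North 6 (sum 33, leaving 4 seats).
Remainders in descending order: West 0.9198, Highland 0.7445, South 0.7050, East 0.6868, North 0.6018, Central 0.3421.
Largest remainders: West, Highland, South, East receive the extra seats.

West 8, South 5, East 8, Highland 3, Central 7, North 6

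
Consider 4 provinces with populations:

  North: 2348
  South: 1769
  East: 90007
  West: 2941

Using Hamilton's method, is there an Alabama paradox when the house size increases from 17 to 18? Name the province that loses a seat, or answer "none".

none

At 17 seats: North 0, South 0, East 16, West 1.
At 18 seats: North 0, South 0, East 17, West 1.
No province's allocation decreased.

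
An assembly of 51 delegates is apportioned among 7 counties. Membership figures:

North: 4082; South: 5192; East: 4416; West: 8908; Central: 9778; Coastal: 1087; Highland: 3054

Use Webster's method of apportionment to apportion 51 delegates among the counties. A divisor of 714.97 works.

With modified divisor 714.97: modified quotas North 5.709, South 7.262, East 6.176, West 12.459, Central 13.676, Coastal 1.520, Highland 4.272.
Rounding to the nearest integer: North 6, South 7, East 6, West 12, Central 14, Coastal 2, Highland 4 (total 51).

North: 6, South: 7, East: 6, West: 12, Central: 14, Coastal: 2, Highland: 4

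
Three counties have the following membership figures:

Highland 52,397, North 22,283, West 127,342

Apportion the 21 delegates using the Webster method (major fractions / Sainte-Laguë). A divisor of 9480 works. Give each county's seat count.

With modified divisor 9480: modified quotas Highland 5.527, North 2.351, West 13.433.
Rounding to the nearest integer: Highland 6, North 2, West 13 (total 21).

Highland 6, North 2, West 13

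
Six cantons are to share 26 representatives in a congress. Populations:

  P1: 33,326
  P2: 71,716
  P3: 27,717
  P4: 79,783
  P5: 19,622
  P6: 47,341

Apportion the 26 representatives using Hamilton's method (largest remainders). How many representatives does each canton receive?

Total 279505; standard divisor 279505/26 ≈ 10750.192.
Standard quotas: P1 3.1000, P2 6.6711, P3 2.5783, P4 7.4215, P5 1.8253, P6 4.4037.
Lower quotas: P1 3, P2 6, P3 2, P4 7, P5 1, P6 4 (sum 23, leaving 3 seats).
Remainders in descending order: P5 0.8253, P2 0.6711, P3 0.5783, P4 0.4215, P6 0.4037, P1 0.1000.
The surplus seats go to P5, P2, P3.

P1=3, P2=7, P3=3, P4=7, P5=2, P6=4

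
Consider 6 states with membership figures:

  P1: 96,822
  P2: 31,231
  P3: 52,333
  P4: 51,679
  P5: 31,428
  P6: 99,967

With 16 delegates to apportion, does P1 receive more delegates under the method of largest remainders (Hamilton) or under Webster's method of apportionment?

Webster

Hamilton: P1 4, P2 1, P3 2, P4 2, P5 2, P6 5.
Webster: P1 5, P2 1, P3 2, P4 2, P5 1, P6 5.
P1 gets 4 under Hamilton and 5 under Webster.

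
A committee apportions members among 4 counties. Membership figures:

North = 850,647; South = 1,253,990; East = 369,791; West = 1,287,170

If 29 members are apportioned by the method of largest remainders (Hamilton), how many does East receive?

The standard divisor is 3761598/29 ≈ 129710.276.
Standard quotas: North 6.5581, South 9.6676, East 2.8509, West 9.9234.
Lower quotas: North 6, South 9, East 2, West 9 (sum 26, leaving 3 seats).
Remainders in descending order: West 0.9234, East 0.8509, South 0.6676, North 0.5581.
Largest remainders: West, East, South receive the extra seats.
East receives 3.

3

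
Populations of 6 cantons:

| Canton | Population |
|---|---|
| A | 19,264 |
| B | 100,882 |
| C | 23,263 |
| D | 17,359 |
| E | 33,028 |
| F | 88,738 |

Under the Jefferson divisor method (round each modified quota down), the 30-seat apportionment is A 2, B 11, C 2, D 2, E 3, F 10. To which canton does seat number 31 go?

B

Priority for the next seat is population ÷ (current seats + 1).
Priorities: A 6421.333, B 8406.833, C 7754.333, D 5786.333, E 8257.000, F 8067.091.
Highest priority: B.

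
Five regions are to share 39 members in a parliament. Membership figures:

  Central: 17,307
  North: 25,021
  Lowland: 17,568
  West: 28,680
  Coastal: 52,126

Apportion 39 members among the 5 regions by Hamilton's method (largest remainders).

The standard divisor is 140702/39 ≈ 3607.744.
Standard quotas: Central 4.7972, North 6.9354, Lowland 4.8695, West 7.9496, Coastal 14.4484.
Lower quotas: Central 4, North 6, Lowland 4, West 7, Coastal 14 (sum 35, leaving 4 seats).
Remainders in descending order: West 0.9496, North 0.9354, Lowland 0.8695, Central 0.7972, Coastal 0.4484.
The surplus seats go to West, North, Lowland, Central.

Central=5, North=7, Lowland=5, West=8, Coastal=14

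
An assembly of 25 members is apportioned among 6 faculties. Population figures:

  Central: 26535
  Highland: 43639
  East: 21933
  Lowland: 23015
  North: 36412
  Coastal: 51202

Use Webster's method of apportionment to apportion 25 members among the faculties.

Central 3, Highland 5, East 3, Lowland 3, North 5, Coastal 6

Standard divisor 202736/25 ≈ 8109.44; standard quotas: Central 3.272, Highland 5.381, East 2.705, Lowland 2.838, North 4.490, Coastal 6.314.
Rounding to the nearest integer gives 3, 5, 3, 3, 4, 6 = 24 seats, so the divisor must be adjusted.
With modified divisor 8000: modified quotas Central 3.317, Highland 5.455, East 2.742, Lowland 2.877, North 4.551, Coastal 6.400.
Rounding to the nearest integer: Central 3, Highland 5, East 3, Lowland 3, North 5, Coastal 6 (total 25).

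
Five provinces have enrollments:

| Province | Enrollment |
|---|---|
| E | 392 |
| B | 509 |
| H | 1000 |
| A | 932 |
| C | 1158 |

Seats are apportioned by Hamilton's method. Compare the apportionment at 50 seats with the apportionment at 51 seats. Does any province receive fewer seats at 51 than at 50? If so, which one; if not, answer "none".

At 50 seats: E 5, B 6, H 13, A 12, C 14.
At 51 seats: E 5, B 6, H 13, A 12, C 15.
No province's allocation decreased.

none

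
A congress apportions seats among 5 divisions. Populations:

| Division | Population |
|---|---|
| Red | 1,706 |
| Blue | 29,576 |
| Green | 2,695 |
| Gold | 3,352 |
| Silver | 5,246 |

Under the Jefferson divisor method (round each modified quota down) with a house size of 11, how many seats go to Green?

0

Standard divisor 42575/11 ≈ 3870.455; standard quotas: Red 0.441, Blue 7.641, Green 0.696, Gold 0.866, Silver 1.355.
Rounding down gives 0, 7, 0, 0, 1 = 8 seats, so the divisor must be adjusted.
With modified divisor 3100: modified quotas Red 0.550, Blue 9.541, Green 0.869, Gold 1.081, Silver 1.692.
Rounding down: Red 0, Blue 9, Green 0, Gold 1, Silver 1 (total 11).
Green receives 0.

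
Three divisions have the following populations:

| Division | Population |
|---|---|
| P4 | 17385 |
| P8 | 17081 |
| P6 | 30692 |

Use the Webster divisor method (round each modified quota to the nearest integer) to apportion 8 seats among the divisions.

Standard divisor 65158/8 ≈ 8144.75; standard quotas: P4 2.135, P8 2.097, P6 3.768.
Rounding to the nearest integer gives P4 2, P8 2, P6 4 — total 8, matching the house size, so no adjustment is needed.

P4=2, P8=2, P6=4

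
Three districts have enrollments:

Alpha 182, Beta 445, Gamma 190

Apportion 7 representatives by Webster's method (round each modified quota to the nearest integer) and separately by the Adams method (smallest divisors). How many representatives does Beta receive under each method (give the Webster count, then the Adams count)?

Webster: Alpha 1, Beta 4, Gamma 2.
Adams: Alpha 2, Beta 3, Gamma 2.
Beta gets 4 under Webster and 3 under Adams.

4 and 3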